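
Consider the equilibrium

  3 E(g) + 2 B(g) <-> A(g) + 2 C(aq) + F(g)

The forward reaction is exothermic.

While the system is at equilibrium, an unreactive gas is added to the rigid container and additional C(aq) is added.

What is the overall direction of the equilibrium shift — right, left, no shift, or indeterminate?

left

At constant volume, adding an inert gas leaves every reacting species' partial pressure unchanged, so Q is unchanged — no shift from this change.
Adding C (aq), a product, drives the reaction to the left.
Only the nonzero effect(s) matter; the net shift is to the left.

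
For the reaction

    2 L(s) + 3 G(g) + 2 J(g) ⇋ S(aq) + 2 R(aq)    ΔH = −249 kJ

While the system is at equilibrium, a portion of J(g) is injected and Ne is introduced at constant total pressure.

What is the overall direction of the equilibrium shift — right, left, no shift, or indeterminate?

cannot be determined

Adding J (g), a reactant, drives the reaction to the right.
Adding inert gas at constant total pressure expands the volume and lowers every reacting partial pressure. With Δn_gas = 0 − 5 = -5, Q moves away from K toward the side with fewer gas moles, so the system shifts toward the side with more gas moles — to the left.
The individual effects push in opposite directions; without quantitative information the net direction cannot be determined.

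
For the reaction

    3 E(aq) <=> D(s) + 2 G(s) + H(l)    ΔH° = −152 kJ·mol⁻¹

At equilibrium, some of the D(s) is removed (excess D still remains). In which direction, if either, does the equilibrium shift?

no shift

D is a pure solid; its activity is 1 regardless of amount, so Q is unaffected — no shift from this change.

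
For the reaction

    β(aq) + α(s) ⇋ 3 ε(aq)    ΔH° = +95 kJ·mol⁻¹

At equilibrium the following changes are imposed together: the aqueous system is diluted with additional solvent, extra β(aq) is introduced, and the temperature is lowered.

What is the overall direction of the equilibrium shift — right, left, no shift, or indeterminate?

Dilution lowers every aqueous concentration by the same factor. Δn_aq = 3 − 1 = +2, so the system shifts toward the side with more dissolved moles — to the right.
Adding β (aq), a reactant, drives the reaction to the right.
The forward reaction is endothermic. Lowering T favours the exothermic direction — shift to the left.
The individual effects push in opposite directions; without quantitative information the net direction cannot be determined.

cannot be determined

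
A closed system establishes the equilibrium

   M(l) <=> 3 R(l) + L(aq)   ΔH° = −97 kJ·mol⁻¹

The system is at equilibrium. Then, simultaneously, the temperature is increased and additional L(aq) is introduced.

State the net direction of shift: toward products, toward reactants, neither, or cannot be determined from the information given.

The forward reaction is exothermic. Raising T favours the endothermic direction — shift to the left.
Adding L (aq), a product, drives the reaction to the left.
All effects act in the same direction — net shift to the left.

left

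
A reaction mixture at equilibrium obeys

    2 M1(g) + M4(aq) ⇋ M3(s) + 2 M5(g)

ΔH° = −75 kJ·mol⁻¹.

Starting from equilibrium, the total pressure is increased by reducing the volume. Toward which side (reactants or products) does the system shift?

no shift

Gas moles: reactants 2, products 2. Δn_gas = 0, so a volume change leaves Q equal to K — no shift from this change.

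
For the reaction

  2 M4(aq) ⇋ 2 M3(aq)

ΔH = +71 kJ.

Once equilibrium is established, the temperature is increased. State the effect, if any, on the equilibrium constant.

increases

K depends on temperature via the van 't Hoff relation. The forward reaction is endothermic, so raising T increases K.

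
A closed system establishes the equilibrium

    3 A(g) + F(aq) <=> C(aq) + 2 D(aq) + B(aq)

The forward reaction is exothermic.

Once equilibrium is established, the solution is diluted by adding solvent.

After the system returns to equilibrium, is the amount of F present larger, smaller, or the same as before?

Dilution lowers every aqueous concentration by the same factor. Δn_aq = 4 − 1 = +3, so the system shifts toward the side with more dissolved moles — to the right.
The net shift is to the right. F is a reactant, so its amount decreases.

decreases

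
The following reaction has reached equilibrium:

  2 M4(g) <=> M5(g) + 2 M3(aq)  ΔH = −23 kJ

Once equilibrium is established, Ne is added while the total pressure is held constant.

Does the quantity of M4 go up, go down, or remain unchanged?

Adding inert gas at constant total pressure expands the volume and lowers every reacting partial pressure. With Δn_gas = 1 − 2 = -1, Q moves away from K toward the side with fewer gas moles, so the system shifts toward the side with more gas moles — to the left.
The net shift is to the left. M4 is a reactant, so its amount increases.

increases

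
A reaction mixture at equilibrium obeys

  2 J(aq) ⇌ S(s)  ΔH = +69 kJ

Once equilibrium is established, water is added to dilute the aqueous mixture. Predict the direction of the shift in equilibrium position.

Dilution lowers every aqueous concentration by the same factor. Δn_aq = 0 − 2 = -2, so the system shifts toward the side with more dissolved moles — to the left.

left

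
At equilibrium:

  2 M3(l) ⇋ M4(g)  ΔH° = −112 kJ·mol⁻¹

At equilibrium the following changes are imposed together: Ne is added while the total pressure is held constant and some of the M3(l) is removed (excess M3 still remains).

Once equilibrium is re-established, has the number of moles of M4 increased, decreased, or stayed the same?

increases

Adding inert gas at constant total pressure expands the volume and lowers every reacting partial pressure. With Δn_gas = 1 − 0 = +1, Q moves away from K toward the side with fewer gas moles, so the system shifts toward the side with more gas moles — to the right.
M3 is a pure liquid; its activity is 1 regardless of amount, so Q is unaffected — no shift from this change.
The net shift is to the right. M4 is a product, so its amount increases.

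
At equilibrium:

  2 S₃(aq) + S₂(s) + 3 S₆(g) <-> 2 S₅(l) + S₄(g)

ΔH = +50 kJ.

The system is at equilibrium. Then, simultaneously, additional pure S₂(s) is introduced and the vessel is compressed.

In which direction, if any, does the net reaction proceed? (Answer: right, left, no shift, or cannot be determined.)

right

S₂ is a pure solid; its activity is 1 regardless of amount, so Q is unaffected — no shift from this change.
Gas moles: reactants 3, products 1 (Δn_gas = -2). Compression shifts the system toward the side with fewer moles of gas — to the right.
Only the nonzero effect(s) matter; the net shift is to the right.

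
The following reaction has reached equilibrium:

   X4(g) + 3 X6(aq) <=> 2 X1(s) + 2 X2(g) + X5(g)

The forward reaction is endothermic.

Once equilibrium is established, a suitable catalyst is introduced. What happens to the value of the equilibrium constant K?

The equilibrium constant depends only on temperature. This perturbation changes neither the position of equilibrium nor K.

unchanged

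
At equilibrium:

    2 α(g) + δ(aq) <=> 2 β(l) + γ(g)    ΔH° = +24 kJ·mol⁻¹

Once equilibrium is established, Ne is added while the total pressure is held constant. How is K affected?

The equilibrium constant depends only on temperature. This perturbation may move the position of equilibrium, but since T is unchanged, K itself is unchanged.

unchanged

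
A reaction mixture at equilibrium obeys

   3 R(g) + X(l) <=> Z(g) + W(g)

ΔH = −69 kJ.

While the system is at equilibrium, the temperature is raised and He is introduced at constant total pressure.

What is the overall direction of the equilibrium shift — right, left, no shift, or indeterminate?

The forward reaction is exothermic. Raising T favours the endothermic direction — shift to the left.
Adding inert gas at constant total pressure expands the volume and lowers every reacting partial pressure. With Δn_gas = 2 − 3 = -1, Q moves away from K toward the side with fewer gas moles, so the system shifts toward the side with more gas moles — to the left.
All effects act in the same direction — net shift to the left.

left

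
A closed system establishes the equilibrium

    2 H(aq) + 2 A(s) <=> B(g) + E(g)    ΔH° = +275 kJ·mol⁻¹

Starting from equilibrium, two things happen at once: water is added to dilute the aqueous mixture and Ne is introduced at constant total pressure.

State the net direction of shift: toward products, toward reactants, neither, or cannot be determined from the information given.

cannot be determined

Dilution lowers every aqueous concentration by the same factor. Δn_aq = 0 − 2 = -2, so the system shifts toward the side with more dissolved moles — to the left.
Adding inert gas at constant total pressure expands the volume and lowers every reacting partial pressure. With Δn_gas = 2 − 0 = +2, Q moves away from K toward the side with fewer gas moles, so the system shifts toward the side with more gas moles — to the right.
The individual effects push in opposite directions; without quantitative information the net direction cannot be determined.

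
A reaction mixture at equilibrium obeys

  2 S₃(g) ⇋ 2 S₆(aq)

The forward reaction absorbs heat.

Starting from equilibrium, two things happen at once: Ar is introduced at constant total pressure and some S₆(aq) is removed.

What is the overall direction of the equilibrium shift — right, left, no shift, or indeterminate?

Adding inert gas at constant total pressure expands the volume and lowers every reacting partial pressure. With Δn_gas = 0 − 2 = -2, Q moves away from K toward the side with fewer gas moles, so the system shifts toward the side with more gas moles — to the left.
Removing S₆ (aq), a product, drives the reaction to the right.
The individual effects push in opposite directions; without quantitative information the net direction cannot be determined.

cannot be determined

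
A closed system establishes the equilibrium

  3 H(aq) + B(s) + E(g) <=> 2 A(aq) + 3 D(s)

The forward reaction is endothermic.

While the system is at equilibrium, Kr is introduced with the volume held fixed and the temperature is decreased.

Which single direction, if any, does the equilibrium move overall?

left

At constant volume, adding an inert gas leaves every reacting species' partial pressure unchanged, so Q is unchanged — no shift from this change.
The forward reaction is endothermic. Lowering T favours the exothermic direction — shift to the left.
Only the nonzero effect(s) matter; the net shift is to the left.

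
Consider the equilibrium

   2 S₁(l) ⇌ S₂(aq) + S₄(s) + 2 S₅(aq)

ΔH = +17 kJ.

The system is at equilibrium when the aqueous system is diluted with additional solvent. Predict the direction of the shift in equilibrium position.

right

Dilution lowers every aqueous concentration by the same factor. Δn_aq = 3 − 0 = +3, so the system shifts toward the side with more dissolved moles — to the right.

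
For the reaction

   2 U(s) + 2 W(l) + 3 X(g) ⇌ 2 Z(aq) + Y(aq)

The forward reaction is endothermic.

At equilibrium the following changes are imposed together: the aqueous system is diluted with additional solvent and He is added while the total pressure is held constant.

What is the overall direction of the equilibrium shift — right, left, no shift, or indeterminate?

Dilution lowers every aqueous concentration by the same factor. Δn_aq = 3 − 0 = +3, so the system shifts toward the side with more dissolved moles — to the right.
Adding inert gas at constant total pressure expands the volume and lowers every reacting partial pressure. With Δn_gas = 0 − 3 = -3, Q moves away from K toward the side with fewer gas moles, so the system shifts toward the side with more gas moles — to the left.
The individual effects push in opposite directions; without quantitative information the net direction cannot be determined.

cannot be determined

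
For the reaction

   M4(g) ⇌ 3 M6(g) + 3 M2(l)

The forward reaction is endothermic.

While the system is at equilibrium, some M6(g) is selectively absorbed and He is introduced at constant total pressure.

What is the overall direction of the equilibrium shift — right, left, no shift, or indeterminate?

Removing M6 (g), a product, drives the reaction to the right.
Adding inert gas at constant total pressure expands the volume and lowers every reacting partial pressure. With Δn_gas = 3 − 1 = +2, Q moves away from K toward the side with fewer gas moles, so the system shifts toward the side with more gas moles — to the right.
All effects act in the same direction — net shift to the right.

right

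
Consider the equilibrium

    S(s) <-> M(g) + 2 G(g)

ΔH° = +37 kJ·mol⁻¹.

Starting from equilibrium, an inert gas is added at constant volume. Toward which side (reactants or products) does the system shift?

no shift

At constant volume, adding an inert gas leaves every reacting species' partial pressure unchanged, so Q is unchanged — no shift from this change.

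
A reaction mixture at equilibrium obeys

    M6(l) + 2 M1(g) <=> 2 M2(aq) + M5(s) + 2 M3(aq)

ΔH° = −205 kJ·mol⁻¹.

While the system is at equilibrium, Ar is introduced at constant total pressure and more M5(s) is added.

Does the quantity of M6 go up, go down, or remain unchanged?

Adding inert gas at constant total pressure expands the volume and lowers every reacting partial pressure. With Δn_gas = 0 − 2 = -2, Q moves away from K toward the side with fewer gas moles, so the system shifts toward the side with more gas moles — to the left.
M5 is a pure solid; its activity is 1 regardless of amount, so Q is unaffected — no shift from this change.
The net shift is to the left. M6 is a reactant, so its amount increases.

increases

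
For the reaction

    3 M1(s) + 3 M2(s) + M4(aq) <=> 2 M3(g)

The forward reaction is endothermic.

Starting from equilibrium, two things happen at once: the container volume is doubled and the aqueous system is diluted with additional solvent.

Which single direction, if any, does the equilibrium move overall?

Gas moles: reactants 0, products 2 (Δn_gas = +2). Expansion shifts the system toward the side with more moles of gas — to the right.
Dilution lowers every aqueous concentration by the same factor. Δn_aq = 0 − 1 = -1, so the system shifts toward the side with more dissolved moles — to the left.
The individual effects push in opposite directions; without quantitative information the net direction cannot be determined.

cannot be determined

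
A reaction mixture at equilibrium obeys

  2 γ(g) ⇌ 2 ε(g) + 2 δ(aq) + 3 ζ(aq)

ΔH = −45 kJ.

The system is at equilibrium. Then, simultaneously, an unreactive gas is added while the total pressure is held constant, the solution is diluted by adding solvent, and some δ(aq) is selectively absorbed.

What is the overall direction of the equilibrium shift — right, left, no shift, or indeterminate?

Adding inert gas at constant total pressure expands the volume, scaling every reacting partial pressure by the same factor. Δn_gas = 2 − 2 = 0, so Q is unchanged — no shift.
Dilution lowers every aqueous concentration by the same factor. Δn_aq = 5 − 0 = +5, so the system shifts toward the side with more dissolved moles — to the right.
Removing δ (aq), a product, drives the reaction to the right.
Only the nonzero effect(s) matter; the net shift is to the right.

right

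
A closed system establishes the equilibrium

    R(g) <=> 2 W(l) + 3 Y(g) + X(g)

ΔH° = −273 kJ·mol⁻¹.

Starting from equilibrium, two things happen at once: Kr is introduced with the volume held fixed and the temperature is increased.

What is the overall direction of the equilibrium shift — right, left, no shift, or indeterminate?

left

At constant volume, adding an inert gas leaves every reacting species' partial pressure unchanged, so Q is unchanged — no shift from this change.
The forward reaction is exothermic. Raising T favours the endothermic direction — shift to the left.
Only the nonzero effect(s) matter; the net shift is to the left.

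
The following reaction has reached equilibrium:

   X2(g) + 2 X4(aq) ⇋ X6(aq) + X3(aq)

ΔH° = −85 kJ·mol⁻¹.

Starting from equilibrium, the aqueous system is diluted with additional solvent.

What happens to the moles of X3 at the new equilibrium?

unchanged

Dilution scales every aqueous concentration by the same factor. Δn_aq = 2 − 2 = 0, so Q is unchanged — no shift.
No net shift occurs, so the amount of X3 is unchanged.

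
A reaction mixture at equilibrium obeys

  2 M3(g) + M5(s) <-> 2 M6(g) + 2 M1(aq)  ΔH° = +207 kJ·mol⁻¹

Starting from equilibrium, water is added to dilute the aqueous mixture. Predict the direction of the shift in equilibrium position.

right

Dilution lowers every aqueous concentration by the same factor. Δn_aq = 2 − 0 = +2, so the system shifts toward the side with more dissolved moles — to the right.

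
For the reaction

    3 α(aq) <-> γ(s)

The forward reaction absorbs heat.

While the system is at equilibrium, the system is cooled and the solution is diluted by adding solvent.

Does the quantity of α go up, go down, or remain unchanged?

The forward reaction is endothermic. Lowering T favours the exothermic direction — shift to the left.
Dilution lowers every aqueous concentration by the same factor. Δn_aq = 0 − 3 = -3, so the system shifts toward the side with more dissolved moles — to the left.
The net shift is to the left. α is a reactant, so its amount increases.

increases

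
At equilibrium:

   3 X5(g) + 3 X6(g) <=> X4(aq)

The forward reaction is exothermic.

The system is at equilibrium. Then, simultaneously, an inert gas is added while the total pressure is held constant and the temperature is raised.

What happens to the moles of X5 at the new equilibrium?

increases

Adding inert gas at constant total pressure expands the volume and lowers every reacting partial pressure. With Δn_gas = 0 − 6 = -6, Q moves away from K toward the side with fewer gas moles, so the system shifts toward the side with more gas moles — to the left.
The forward reaction is exothermic. Raising T favours the endothermic direction — shift to the left.
The net shift is to the left. X5 is a reactant, so its amount increases.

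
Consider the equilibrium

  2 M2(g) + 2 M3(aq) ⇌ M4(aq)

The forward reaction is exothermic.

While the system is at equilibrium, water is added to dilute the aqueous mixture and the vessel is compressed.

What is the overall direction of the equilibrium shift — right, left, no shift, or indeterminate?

cannot be determined

Dilution lowers every aqueous concentration by the same factor. Δn_aq = 1 − 2 = -1, so the system shifts toward the side with more dissolved moles — to the left.
Gas moles: reactants 2, products 0 (Δn_gas = -2). Compression shifts the system toward the side with fewer moles of gas — to the right.
The individual effects push in opposite directions; without quantitative information the net direction cannot be determined.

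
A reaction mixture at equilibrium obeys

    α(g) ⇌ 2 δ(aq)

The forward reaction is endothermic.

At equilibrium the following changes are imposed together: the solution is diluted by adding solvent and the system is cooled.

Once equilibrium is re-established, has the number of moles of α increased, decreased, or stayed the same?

cannot be determined

Dilution lowers every aqueous concentration by the same factor. Δn_aq = 2 − 0 = +2, so the system shifts toward the side with more dissolved moles — to the right.
The forward reaction is endothermic. Lowering T favours the exothermic direction — shift to the left.
The two effects oppose each other, so the net shift — and hence the change in α — cannot be determined from the given information.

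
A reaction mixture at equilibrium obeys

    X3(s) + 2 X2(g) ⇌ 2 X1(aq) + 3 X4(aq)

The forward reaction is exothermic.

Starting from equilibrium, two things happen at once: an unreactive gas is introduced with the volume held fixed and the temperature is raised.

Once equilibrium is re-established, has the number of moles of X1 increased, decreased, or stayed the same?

At constant volume, adding an inert gas leaves every reacting species' partial pressure unchanged, so Q is unchanged — no shift from this change.
The forward reaction is exothermic. Raising T favours the endothermic direction — shift to the left.
The net shift is to the left. X1 is a product, so its amount decreases.

decreases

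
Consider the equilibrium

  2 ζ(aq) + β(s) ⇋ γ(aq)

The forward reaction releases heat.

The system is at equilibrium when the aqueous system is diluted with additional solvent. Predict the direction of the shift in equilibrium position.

left

Dilution lowers every aqueous concentration by the same factor. Δn_aq = 1 − 2 = -1, so the system shifts toward the side with more dissolved moles — to the left.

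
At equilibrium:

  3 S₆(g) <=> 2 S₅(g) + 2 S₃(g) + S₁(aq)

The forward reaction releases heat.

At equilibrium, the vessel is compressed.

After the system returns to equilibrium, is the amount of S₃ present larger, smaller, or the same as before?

Gas moles: reactants 3, products 4 (Δn_gas = +1). Compression shifts the system toward the side with fewer moles of gas — to the left.
The net shift is to the left. S₃ is a product, so its amount decreases.

decreases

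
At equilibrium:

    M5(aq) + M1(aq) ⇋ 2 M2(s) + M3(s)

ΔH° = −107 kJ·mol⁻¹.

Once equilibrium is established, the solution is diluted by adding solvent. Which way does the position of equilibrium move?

Dilution lowers every aqueous concentration by the same factor. Δn_aq = 0 − 2 = -2, so the system shifts toward the side with more dissolved moles — to the left.

left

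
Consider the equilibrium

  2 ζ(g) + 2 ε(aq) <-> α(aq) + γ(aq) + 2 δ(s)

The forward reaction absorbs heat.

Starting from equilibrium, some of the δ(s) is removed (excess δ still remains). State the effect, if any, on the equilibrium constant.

unchanged

The equilibrium constant depends only on temperature. This perturbation changes neither the position of equilibrium nor K.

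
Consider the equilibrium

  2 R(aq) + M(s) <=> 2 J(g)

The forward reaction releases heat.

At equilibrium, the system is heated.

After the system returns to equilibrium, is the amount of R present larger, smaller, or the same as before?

The forward reaction is exothermic. Raising T favours the endothermic direction — shift to the left.
The net shift is to the left. R is a reactant, so its amount increases.

increases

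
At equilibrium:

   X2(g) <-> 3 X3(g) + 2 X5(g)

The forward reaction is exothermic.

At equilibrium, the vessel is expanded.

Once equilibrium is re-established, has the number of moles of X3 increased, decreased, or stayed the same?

increases

Gas moles: reactants 1, products 5 (Δn_gas = +4). Expansion shifts the system toward the side with more moles of gas — to the right.
The net shift is to the right. X3 is a product, so its amount increases.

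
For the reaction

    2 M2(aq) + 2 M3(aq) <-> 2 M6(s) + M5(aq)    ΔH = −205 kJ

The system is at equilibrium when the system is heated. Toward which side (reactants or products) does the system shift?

The forward reaction is exothermic. Raising T favours the endothermic direction — shift to the left.

left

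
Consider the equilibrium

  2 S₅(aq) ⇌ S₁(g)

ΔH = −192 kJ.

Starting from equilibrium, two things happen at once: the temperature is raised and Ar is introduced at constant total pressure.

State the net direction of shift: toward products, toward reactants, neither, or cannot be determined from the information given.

cannot be determined

The forward reaction is exothermic. Raising T favours the endothermic direction — shift to the left.
Adding inert gas at constant total pressure expands the volume and lowers every reacting partial pressure. With Δn_gas = 1 − 0 = +1, Q moves away from K toward the side with fewer gas moles, so the system shifts toward the side with more gas moles — to the right.
The individual effects push in opposite directions; without quantitative information the net direction cannot be determined.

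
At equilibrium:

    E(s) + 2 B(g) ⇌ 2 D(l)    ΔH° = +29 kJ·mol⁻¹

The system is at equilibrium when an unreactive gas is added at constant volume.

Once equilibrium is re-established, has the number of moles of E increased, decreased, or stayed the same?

At constant volume, adding an inert gas leaves every reacting species' partial pressure unchanged, so Q is unchanged — no shift from this change.
No net shift occurs, so the amount of E is unchanged.

unchanged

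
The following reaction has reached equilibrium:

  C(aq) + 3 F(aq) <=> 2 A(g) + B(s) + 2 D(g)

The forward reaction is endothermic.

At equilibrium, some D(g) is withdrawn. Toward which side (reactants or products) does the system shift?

right

Removing D (g), a product, drives the reaction to the right.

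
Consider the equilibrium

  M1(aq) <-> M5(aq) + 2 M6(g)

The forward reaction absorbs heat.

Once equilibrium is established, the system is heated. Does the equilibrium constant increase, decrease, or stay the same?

increases

K depends on temperature via the van 't Hoff relation. The forward reaction is endothermic, so raising T increases K.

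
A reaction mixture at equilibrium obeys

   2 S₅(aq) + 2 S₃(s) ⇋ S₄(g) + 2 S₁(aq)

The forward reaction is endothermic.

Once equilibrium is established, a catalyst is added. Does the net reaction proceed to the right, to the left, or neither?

A catalyst speeds both forward and reverse rates equally; it changes neither Q nor K — no shift from this change.

no shift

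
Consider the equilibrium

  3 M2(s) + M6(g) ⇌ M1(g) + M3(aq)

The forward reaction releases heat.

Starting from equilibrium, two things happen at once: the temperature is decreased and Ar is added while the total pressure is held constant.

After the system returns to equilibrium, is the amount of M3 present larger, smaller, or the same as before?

The forward reaction is exothermic. Lowering T favours the exothermic direction — shift to the right.
Adding inert gas at constant total pressure expands the volume, scaling every reacting partial pressure by the same factor. Δn_gas = 1 − 1 = 0, so Q is unchanged — no shift.
The net shift is to the right. M3 is a product, so its amount increases.

increases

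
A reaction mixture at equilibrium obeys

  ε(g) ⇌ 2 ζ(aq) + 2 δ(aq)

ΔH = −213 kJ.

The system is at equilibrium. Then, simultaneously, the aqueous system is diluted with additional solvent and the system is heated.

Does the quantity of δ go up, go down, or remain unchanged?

Dilution lowers every aqueous concentration by the same factor. Δn_aq = 4 − 0 = +4, so the system shifts toward the side with more dissolved moles — to the right.
The forward reaction is exothermic. Raising T favours the endothermic direction — shift to the left.
The two effects oppose each other, so the net shift — and hence the change in δ — cannot be determined from the given information.

cannot be determined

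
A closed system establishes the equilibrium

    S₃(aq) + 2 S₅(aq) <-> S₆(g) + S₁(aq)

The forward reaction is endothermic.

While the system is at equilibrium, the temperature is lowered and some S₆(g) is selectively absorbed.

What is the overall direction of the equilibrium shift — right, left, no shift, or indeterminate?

cannot be determined

The forward reaction is endothermic. Lowering T favours the exothermic direction — shift to the left.
Removing S₆ (g), a product, drives the reaction to the right.
The individual effects push in opposite directions; without quantitative information the net direction cannot be determined.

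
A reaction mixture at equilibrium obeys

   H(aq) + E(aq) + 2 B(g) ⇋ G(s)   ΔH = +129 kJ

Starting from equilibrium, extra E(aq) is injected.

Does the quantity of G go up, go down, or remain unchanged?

increases

Adding E (aq), a reactant, drives the reaction to the right.
The net shift is to the right. G is a product, so its amount increases.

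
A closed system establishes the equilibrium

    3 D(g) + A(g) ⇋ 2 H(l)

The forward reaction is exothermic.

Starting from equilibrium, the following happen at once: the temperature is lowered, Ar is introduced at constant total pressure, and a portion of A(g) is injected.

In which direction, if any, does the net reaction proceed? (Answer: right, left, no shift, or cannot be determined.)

The forward reaction is exothermic. Lowering T favours the exothermic direction — shift to the right.
Adding inert gas at constant total pressure expands the volume and lowers every reacting partial pressure. With Δn_gas = 0 − 4 = -4, Q moves away from K toward the side with fewer gas moles, so the system shifts toward the side with more gas moles — to the left.
Adding A (g), a reactant, drives the reaction to the right.
The individual effects push in opposite directions; without quantitative information the net direction cannot be determined.

cannot be determined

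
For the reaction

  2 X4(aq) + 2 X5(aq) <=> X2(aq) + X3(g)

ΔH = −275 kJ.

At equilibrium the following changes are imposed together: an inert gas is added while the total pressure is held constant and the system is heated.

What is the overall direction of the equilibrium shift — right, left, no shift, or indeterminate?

cannot be determined

Adding inert gas at constant total pressure expands the volume and lowers every reacting partial pressure. With Δn_gas = 1 − 0 = +1, Q moves away from K toward the side with fewer gas moles, so the system shifts toward the side with more gas moles — to the right.
The forward reaction is exothermic. Raising T favours the endothermic direction — shift to the left.
The individual effects push in opposite directions; without quantitative information the net direction cannot be determined.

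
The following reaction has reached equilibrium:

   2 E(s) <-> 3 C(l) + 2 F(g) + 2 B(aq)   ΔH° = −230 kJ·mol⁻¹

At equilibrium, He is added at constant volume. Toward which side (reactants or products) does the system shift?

At constant volume, adding an inert gas leaves every reacting species' partial pressure unchanged, so Q is unchanged — no shift from this change.

no shift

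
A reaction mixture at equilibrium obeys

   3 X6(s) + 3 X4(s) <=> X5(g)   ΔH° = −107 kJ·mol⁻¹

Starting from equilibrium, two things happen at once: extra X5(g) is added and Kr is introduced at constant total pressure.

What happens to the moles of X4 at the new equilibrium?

Adding X5 (g), a product, drives the reaction to the left.
Adding inert gas at constant total pressure expands the volume and lowers every reacting partial pressure. With Δn_gas = 1 − 0 = +1, Q moves away from K toward the side with fewer gas moles, so the system shifts toward the side with more gas moles — to the right.
The two effects oppose each other, so the net shift — and hence the change in X4 — cannot be determined from the given information.

cannot be determined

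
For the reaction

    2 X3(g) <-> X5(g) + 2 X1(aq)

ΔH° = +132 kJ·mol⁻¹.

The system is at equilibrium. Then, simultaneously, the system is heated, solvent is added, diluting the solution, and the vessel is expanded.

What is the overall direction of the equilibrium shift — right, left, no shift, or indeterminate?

cannot be determined

The forward reaction is endothermic. Raising T favours the endothermic direction — shift to the right.
Dilution lowers every aqueous concentration by the same factor. Δn_aq = 2 − 0 = +2, so the system shifts toward the side with more dissolved moles — to the right.
Gas moles: reactants 2, products 1 (Δn_gas = -1). Expansion shifts the system toward the side with more moles of gas — to the left.
The individual effects push in opposite directions; without quantitative information the net direction cannot be determined.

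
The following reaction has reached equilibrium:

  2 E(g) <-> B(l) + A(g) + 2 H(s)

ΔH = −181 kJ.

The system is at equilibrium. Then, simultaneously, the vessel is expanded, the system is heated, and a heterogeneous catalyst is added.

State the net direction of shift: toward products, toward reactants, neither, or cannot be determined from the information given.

left

Gas moles: reactants 2, products 1 (Δn_gas = -1). Expansion shifts the system toward the side with more moles of gas — to the left.
The forward reaction is exothermic. Raising T favours the endothermic direction — shift to the left.
A catalyst speeds both forward and reverse rates equally; it changes neither Q nor K — no shift from this change.
Only the nonzero effect(s) matter; the net shift is to the left.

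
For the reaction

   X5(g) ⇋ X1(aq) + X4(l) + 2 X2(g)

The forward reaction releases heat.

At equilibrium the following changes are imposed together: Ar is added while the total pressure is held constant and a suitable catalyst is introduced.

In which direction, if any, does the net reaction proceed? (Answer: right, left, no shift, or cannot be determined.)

Adding inert gas at constant total pressure expands the volume and lowers every reacting partial pressure. With Δn_gas = 2 − 1 = +1, Q moves away from K toward the side with fewer gas moles, so the system shifts toward the side with more gas moles — to the right.
A catalyst speeds both forward and reverse rates equally; it changes neither Q nor K — no shift from this change.
Only the nonzero effect(s) matter; the net shift is to the right.

right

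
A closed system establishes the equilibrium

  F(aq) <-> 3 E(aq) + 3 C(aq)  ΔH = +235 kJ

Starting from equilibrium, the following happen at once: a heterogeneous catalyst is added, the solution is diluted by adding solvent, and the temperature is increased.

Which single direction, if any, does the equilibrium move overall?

A catalyst speeds both forward and reverse rates equally; it changes neither Q nor K — no shift from this change.
Dilution lowers every aqueous concentration by the same factor. Δn_aq = 6 − 1 = +5, so the system shifts toward the side with more dissolved moles — to the right.
The forward reaction is endothermic. Raising T favours the endothermic direction — shift to the right.
Only the nonzero effect(s) matter; the net shift is to the right.

right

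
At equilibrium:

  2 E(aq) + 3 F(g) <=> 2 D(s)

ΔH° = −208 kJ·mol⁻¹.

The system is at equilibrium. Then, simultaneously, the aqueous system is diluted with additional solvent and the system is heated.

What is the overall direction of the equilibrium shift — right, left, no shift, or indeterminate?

Dilution lowers every aqueous concentration by the same factor. Δn_aq = 0 − 2 = -2, so the system shifts toward the side with more dissolved moles — to the left.
The forward reaction is exothermic. Raising T favours the endothermic direction — shift to the left.
All effects act in the same direction — net shift to the left.

left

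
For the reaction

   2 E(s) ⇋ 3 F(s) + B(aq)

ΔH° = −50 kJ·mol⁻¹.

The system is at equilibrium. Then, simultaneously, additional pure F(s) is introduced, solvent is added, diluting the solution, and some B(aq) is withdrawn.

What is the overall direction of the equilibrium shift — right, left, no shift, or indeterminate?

F is a pure solid; its activity is 1 regardless of amount, so Q is unaffected — no shift from this change.
Dilution lowers every aqueous concentration by the same factor. Δn_aq = 1 − 0 = +1, so the system shifts toward the side with more dissolved moles — to the right.
Removing B (aq), a product, drives the reaction to the right.
Only the nonzero effect(s) matter; the net shift is to the right.

right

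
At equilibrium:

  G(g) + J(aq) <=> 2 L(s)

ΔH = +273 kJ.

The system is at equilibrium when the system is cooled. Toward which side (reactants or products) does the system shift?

left

The forward reaction is endothermic. Lowering T favours the exothermic direction — shift to the left.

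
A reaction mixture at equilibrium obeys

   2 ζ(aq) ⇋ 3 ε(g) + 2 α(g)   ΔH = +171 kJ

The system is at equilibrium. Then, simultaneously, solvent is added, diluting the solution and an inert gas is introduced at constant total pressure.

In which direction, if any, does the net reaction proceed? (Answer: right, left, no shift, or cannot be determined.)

Dilution lowers every aqueous concentration by the same factor. Δn_aq = 0 − 2 = -2, so the system shifts toward the side with more dissolved moles — to the left.
Adding inert gas at constant total pressure expands the volume and lowers every reacting partial pressure. With Δn_gas = 5 − 0 = +5, Q moves away from K toward the side with fewer gas moles, so the system shifts toward the side with more gas moles — to the right.
The individual effects push in opposite directions; without quantitative information the net direction cannot be determined.

cannot be determined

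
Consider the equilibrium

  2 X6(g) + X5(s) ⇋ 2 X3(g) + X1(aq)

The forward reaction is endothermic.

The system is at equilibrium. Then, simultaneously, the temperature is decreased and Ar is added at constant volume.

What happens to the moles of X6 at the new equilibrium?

increases

The forward reaction is endothermic. Lowering T favours the exothermic direction — shift to the left.
At constant volume, adding an inert gas leaves every reacting species' partial pressure unchanged, so Q is unchanged — no shift from this change.
The net shift is to the left. X6 is a reactant, so its amount increases.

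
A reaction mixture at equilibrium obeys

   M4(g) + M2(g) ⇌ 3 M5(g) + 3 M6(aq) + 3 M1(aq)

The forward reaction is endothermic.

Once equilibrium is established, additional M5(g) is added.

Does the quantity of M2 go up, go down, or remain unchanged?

Adding M5 (g), a product, drives the reaction to the left.
The net shift is to the left. M2 is a reactant, so its amount increases.

increases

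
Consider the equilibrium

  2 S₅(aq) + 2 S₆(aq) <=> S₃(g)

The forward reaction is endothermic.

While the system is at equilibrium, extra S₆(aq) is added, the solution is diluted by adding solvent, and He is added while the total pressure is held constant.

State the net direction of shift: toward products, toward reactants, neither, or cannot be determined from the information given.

Adding S₆ (aq), a reactant, drives the reaction to the right.
Dilution lowers every aqueous concentration by the same factor. Δn_aq = 0 − 4 = -4, so the system shifts toward the side with more dissolved moles — to the left.
Adding inert gas at constant total pressure expands the volume and lowers every reacting partial pressure. With Δn_gas = 1 − 0 = +1, Q moves away from K toward the side with fewer gas moles, so the system shifts toward the side with more gas moles — to the right.
The individual effects push in opposite directions; without quantitative information the net direction cannot be determined.

cannot be determined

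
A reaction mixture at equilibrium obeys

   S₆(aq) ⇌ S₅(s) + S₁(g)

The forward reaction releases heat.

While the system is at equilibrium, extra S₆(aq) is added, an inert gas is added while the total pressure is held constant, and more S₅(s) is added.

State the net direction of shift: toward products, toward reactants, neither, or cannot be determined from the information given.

Adding S₆ (aq), a reactant, drives the reaction to the right.
Adding inert gas at constant total pressure expands the volume and lowers every reacting partial pressure. With Δn_gas = 1 − 0 = +1, Q moves away from K toward the side with fewer gas moles, so the system shifts toward the side with more gas moles — to the right.
S₅ is a pure solid; its activity is 1 regardless of amount, so Q is unaffected — no shift from this change.
Only the nonzero effect(s) matter; the net shift is to the right.

right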